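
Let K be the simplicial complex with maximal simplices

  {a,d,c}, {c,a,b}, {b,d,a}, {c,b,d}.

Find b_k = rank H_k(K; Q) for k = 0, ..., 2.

Fix the vertex order a < b < c < d and write every simplex with vertices in increasing order. Then dim K = 2 and the simplices of K are:

  0-simplices (4): a, b, c, d
  1-simplices (6): ab, ac, ad, bc, bd, cd
  2-simplices (4): abc, abd, acd, bcd

giving chain groups C_0 ≅ Z^4, C_1 ≅ Z^6, C_2 ≅ Z^4.

∂_1: C_1 → C_0 maps an edge to its endpoints' difference, ∂[p,q] = q − p.
As a 4×6 matrix over Z this has rank 3, with invariant factors (1,1,1).

The boundary map ∂_2: C_2 → C_1 acts by ∂[p,q,r] = [q,r] − [p,r] + [p,q]. For instance
  ∂bcd = cd − bd + bc,
  ∂abc = bc − ac + ab.
As a 6×4 matrix over Z this has rank 3, with invariant factors (1,1,1).

Computing H_k = (kernel of ∂_k) / (image of ∂_{k+1}):

  H_0: rank C_0 − rank ∂_1 = 4 − 3 = 1, and the invariant factors of ∂_1 are all 1, so H_0 = Z.
  H_1: rank ker ∂_1 − rank ∂_2 = (6 − 3) − 3 = 0, and the invariant factors of ∂_2 are all 1, so H_1 = 0.
  H_2: rank ker ∂_2 − rank ∂_3 = (4 − 3) − 0 = 1, and there is no ∂_3, so H_2 = Z.

As a check, the Euler characteristic is 4 − 6 + 4 = 2, which agrees with 1 − 0 + 1 = 2.

Hence the Betti numbers are b_0 = 1, b_1 = 0, b_2 = 1.

b_0 = 1, b_1 = 0, b_2 = 1.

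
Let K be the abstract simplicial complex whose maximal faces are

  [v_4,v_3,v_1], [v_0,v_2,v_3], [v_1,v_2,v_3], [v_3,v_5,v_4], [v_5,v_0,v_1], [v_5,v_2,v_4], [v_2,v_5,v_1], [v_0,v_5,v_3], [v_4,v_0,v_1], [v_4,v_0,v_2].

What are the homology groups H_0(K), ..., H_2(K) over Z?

H_0 = Z,  H_1 = Z_2,  H_2 = 0.

Order the vertices as v_0 < v_1 < v_2 < v_3 < v_4 < v_5. Listing each simplex with vertices in this order, K has dimension 2 with simplices:

  0-simplices (6): [v_0], [v_1], [v_2], [v_3], [v_4], [v_5]
  1-simplices (15): (15 of them)
  2-simplices (10): [v_0,v_1,v_4], [v_0,v_1,v_5], [v_0,v_2,v_3], [v_0,v_2,v_4], [v_0,v_3,v_5], [v_1,v_2,v_3], [v_1,v_2,v_5], [v_1,v_3,v_4], [v_2,v_4,v_5], [v_3,v_4,v_5]

so the chain groups are C_0 ≅ Z^6, C_1 ≅ Z^15, C_2 ≅ Z^10.

The boundary map ∂_1: C_1 → C_0 is given by ∂[p,q] = [q] − [p]. For instance
  ∂[v_2,v_3] = [v_3] − [v_2].
The resulting 6×15 matrix has rank 5, and its Smith normal form has invariant factors (1,1,1,1,1).

The boundary map ∂_2: C_2 → C_1 acts by ∂[p,q,r] = [q,r] − [p,r] + [p,q]. For instance
  ∂[v_2,v_4,v_5] = [v_4,v_5] − [v_2,v_5] + [v_2,v_4],
  ∂[v_3,v_4,v_5] = [v_4,v_5] − [v_3,v_5] + [v_3,v_4].
The resulting 15×10 matrix has rank 10, and its Smith normal form has invariant factors (1,1,1,1,1,1,1,1,1,2).

Now H_k = ker ∂_k / im ∂_{k+1}, so:

  H_0: rank C_0 − rank ∂_1 = 6 − 5 = 1, and the invariant factors of ∂_1 are all 1, so H_0 = Z.
  H_1: rank ker ∂_1 − rank ∂_2 = (15 − 5) − 10 = 0, and ∂_2 has invariant factor 2 > 1, so H_1 = Z_2.
  H_2: rank ker ∂_2 − rank ∂_3 = (10 − 10) − 0 = 0, and there is no ∂_3, so H_2 = 0.

As a check, the Euler characteristic is 6 − 15 + 10 = 1, which agrees with 1 − 0 + 0 = 1.
(K is a triangulation of the real projective plane RP^2.)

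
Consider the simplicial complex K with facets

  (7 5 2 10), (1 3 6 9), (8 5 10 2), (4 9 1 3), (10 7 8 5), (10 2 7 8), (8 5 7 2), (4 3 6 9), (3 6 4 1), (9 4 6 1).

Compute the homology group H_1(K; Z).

Fix the vertex order 1 < 2 < 3 < 4 < 5 < 6 < 7 < 8 < 9 < 10 and write every simplex with vertices in increasing order. Then dim K = 3 and the simplices of K are:

  0-simplices (10): [1], [2], [3], [4], [5], [6], [7], [8], [9], [10]
  1-simplices (20): [1,3], [1,4], [1,6], [1,9], [2,5], [2,7], [2,8], [2,10], [3,4], [3,6], [3,9], [4,6], [4,9], [5,7], [5,8], [5,10], [6,9], [7,8], [7,10], [8,10]
  2-simplices (20): (20 of them)
  3-simplices (10): [1,3,4,6], [1,3,4,9], [1,3,6,9], [1,4,6,9], [2,5,7,8], [2,5,7,10], [2,5,8,10], [2,7,8,10], [3,4,6,9], [5,7,8,10]

Hence C_0 ≅ Z^10, C_1 ≅ Z^20, C_2 ≅ Z^20, C_3 ≅ Z^10.

∂_1: C_1 → C_0 maps an edge to its endpoints' difference, ∂[p,q] = q − p.
The resulting 10×20 matrix has rank 8, and its Smith normal form has invariant factors (1,1,1,1,1,1,1,1).

Boundary ∂_2: C_2 → C_1 acts by ∂[p,q,r] = [q,r] − [p,r] + [p,q]. For instance
  ∂[2,7,8] = [7,8] − [2,8] + [2,7],
  ∂[1,3,4] = [3,4] − [1,4] + [1,3].
This gives a 20×20 integer matrix of rank 12; reducing to Smith normal form yields diagonal entries (1,1,1,1,1,1,1,1,1,1,1,1).

Boundary ∂_3: C_3 → C_2 sends each 3-simplex σ to the alternating sum Σ_i (−1)^i (σ with its i-th vertex removed). For instance
  ∂[2,5,7,8] = [5,7,8] − [2,7,8] + [2,5,8] − [2,5,7],
  ∂[3,4,6,9] = [4,6,9] − [3,6,9] + [3,4,9] − [3,4,6].
As a 20×10 matrix over Z this has rank 8, with invariant factors (1,1,1,1,1,1,1,1).

Now H_k = ker ∂_k / im ∂_{k+1}, so:

  H_1: rank ker ∂_1 − rank ∂_2 = (20 − 8) − 12 = 0, and the invariant factors of ∂_2 are all 1, so H_1 ≅ 0.

(K is a triangulation of the disjoint union of the 3-sphere S^3 and the 3-sphere S^3.)

H_1 = 0.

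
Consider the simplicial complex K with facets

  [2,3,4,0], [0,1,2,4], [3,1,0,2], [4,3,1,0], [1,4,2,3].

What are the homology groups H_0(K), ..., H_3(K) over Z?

Fix the vertex order 0 < 1 < 2 < 3 < 4 and write every simplex with vertices in increasing order. Then dim K = 3 and the simplices of K are:

  0-simplices (5): [0], [1], [2], [3], [4]
  1-simplices (10): [0,1], [0,2], [0,3], [0,4], [1,2], [1,3], [1,4], [2,3], [2,4], [3,4]
  2-simplices (10): [0,1,2], [0,1,3], [0,1,4], [0,2,3], [0,2,4], [0,3,4], [1,2,3], [1,2,4], [1,3,4], [2,3,4]
  3-simplices (5): [0,1,2,3], [0,1,2,4], [0,1,3,4], [0,2,3,4], [1,2,3,4]

Hence C_0 ≅ Z^5, C_1 ≅ Z^10, C_2 ≅ Z^10, C_3 ≅ Z^5.

Boundary ∂_1: C_1 → C_0 maps an edge to its endpoints' difference, ∂[p,q] = q − p.
The 5×10 boundary matrix has rank 4 and Smith normal form diag(1,1,1,1).

Boundary ∂_2: C_2 → C_1 acts by ∂[p,q,r] = [q,r] − [p,r] + [p,q]. For instance
  ∂[0,1,3] = [1,3] − [0,3] + [0,1],
  ∂[0,1,4] = [1,4] − [0,4] + [0,1].
As a 10×10 matrix over Z this has rank 6, with invariant factors (1,1,1,1,1,1).

Boundary ∂_3: C_3 → C_2 sends each 3-simplex σ to the alternating sum Σ_i (−1)^i (σ with its i-th vertex removed). For instance
  ∂[0,1,2,4] = [1,2,4] − [0,2,4] + [0,1,4] − [0,1,2],
  ∂[1,2,3,4] = [2,3,4] − [1,3,4] + [1,2,4] − [1,2,3].
This gives a 10×5 integer matrix of rank 4; reducing to Smith normal form yields diagonal entries (1,1,1,1).

Reading off H_k = ker ∂_k / im ∂_{k+1}:

  H_0: rank C_0 − rank ∂_1 = 5 − 4 = 1, and the invariant factors of ∂_1 are all 1, so H_0 = Z.
  H_1: rank ker ∂_1 − rank ∂_2 = (10 − 4) − 6 = 0, and the invariant factors of ∂_2 are all 1, so H_1 = 0.
  H_2: rank ker ∂_2 − rank ∂_3 = (10 − 6) − 4 = 0, and the invariant factors of ∂_3 are all 1, so H_2 = 0.
  H_3: rank ker ∂_3 − rank ∂_4 = (5 − 4) − 0 = 1, and there is no ∂_4, so H_3 = Z.

(K is a triangulation of the 3-sphere S^3.)

H_0 = Z,  H_1 = 0,  H_2 = 0,  H_3 = Z.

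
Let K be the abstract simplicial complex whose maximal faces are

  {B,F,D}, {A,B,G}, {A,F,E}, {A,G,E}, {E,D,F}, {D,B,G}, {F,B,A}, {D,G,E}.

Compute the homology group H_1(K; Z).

H_1 = 0.

Take the total order A < B < D < E < F < G on the vertex set. Then K (dimension 2) consists of the simplices:

  0-simplices (6): A, B, D, E, F, G
  1-simplices (12): AB, AE, AF, AG, BD, BF, BG, DE, DF, DG, EF, EG
  2-simplices (8): ABF, ABG, AEF, AEG, BDF, BDG, DEF, DEG

Hence C_0 ≅ Z^6, C_1 ≅ Z^12, C_2 ≅ Z^8.

The boundary map ∂_1: C_1 → C_0 is given by ∂[p,q] = [q] − [p]. For instance
  ∂AB = B − A.
The resulting 6×12 matrix has rank 5, and its Smith normal form has invariant factors (1,1,1,1,1).

The boundary map ∂_2: C_2 → C_1 maps a triangle to the signed sum of its edges. For instance
  ∂ABG = BG − AG + AB,
  ∂AEF = EF − AF + AE.
This gives a 12×8 integer matrix of rank 7; reducing to Smith normal form yields diagonal entries (1,1,1,1,1,1,1).

From H_k ≅ ker(∂_k) / im(∂_{k+1}) we obtain:

  H_1: rank ker ∂_1 − rank ∂_2 = (12 − 5) − 7 = 0, and the invariant factors of ∂_2 are all 1, so H_1 = 0.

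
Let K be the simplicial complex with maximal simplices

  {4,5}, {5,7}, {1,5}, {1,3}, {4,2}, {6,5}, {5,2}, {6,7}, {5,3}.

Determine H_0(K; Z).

Fix the vertex order 1 < 2 < 3 < 4 < 5 < 6 < 7 and write every simplex with vertices in increasing order. Then dim K = 1 and the simplices of K are:

  0-simplices (7): [1], [2], [3], [4], [5], [6], [7]
  1-simplices (9): [1,3], [1,5], [2,4], [2,5], [3,5], [4,5], [5,6], [5,7], [6,7]

Hence C_0 ≅ Z^7, C_1 ≅ Z^9.

The boundary map ∂_1: C_1 → C_0 is given by ∂[p,q] = [q] − [p]. For instance
  ∂[3,5] = [5] − [3].
The resulting 7×9 matrix has rank 6, and its Smith normal form has invariant factors (1,1,1,1,1,1).

From H_k ≅ ker(∂_k) / im(∂_{k+1}) we obtain:

  H_0: rank C_0 − rank ∂_1 = 7 − 6 = 1, and the invariant factors of ∂_1 are all 1, so H_0 = Z.

H_0 ≅ Z.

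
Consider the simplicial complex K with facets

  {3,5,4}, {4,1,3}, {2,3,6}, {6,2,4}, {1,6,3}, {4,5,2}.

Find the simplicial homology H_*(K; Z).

H_0 ≅ Z,  H_1 ≅ Z,  H_2 = 0.

K has 6 vertices, 12 edges, 6 triangles.
rank ∂_0 = 0, rank ∂_1 = 5 ⇒ b_0 = 6 − 0 − 5 = 1; all invariant factors of ∂_1 are 1 so no torsion. So H_0 ≅ Z.
rank ∂_1 = 5, rank ∂_2 = 6 ⇒ b_1 = 12 − 5 − 6 = 1; all invariant factors of ∂_2 are 1 so no torsion. So H_1 ≅ Z.
rank ∂_2 = 6, rank ∂_3 = 0 ⇒ b_2 = 6 − 6 − 0 = 0. So H_2 ≅ 0.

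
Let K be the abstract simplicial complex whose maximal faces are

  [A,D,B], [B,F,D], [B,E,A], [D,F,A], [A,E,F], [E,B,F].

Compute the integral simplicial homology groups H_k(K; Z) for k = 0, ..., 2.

H_0 = Z,  H_1 = 0,  H_2 = Z.

K has 5 vertices, 9 edges, 6 triangles.
rank ∂_0 = 0, rank ∂_1 = 4 ⇒ b_0 = 5 − 0 − 4 = 1; all invariant factors of ∂_1 are 1 so no torsion. So H_0 ≅ Z.
rank ∂_1 = 4, rank ∂_2 = 5 ⇒ b_1 = 9 − 4 − 5 = 0; all invariant factors of ∂_2 are 1 so no torsion. So H_1 ≅ 0.
rank ∂_2 = 5, rank ∂_3 = 0 ⇒ b_2 = 6 − 5 − 0 = 1. So H_2 ≅ Z.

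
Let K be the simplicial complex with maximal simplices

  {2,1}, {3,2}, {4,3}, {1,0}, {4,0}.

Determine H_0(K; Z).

We work with the vertex ordering 0 < 1 < 2 < 3 < 4. The simplices of K, each written with vertices in increasing order, are:

  0-simplices (5): [0], [1], [2], [3], [4]
  1-simplices (5): [0,1], [0,4], [1,2], [2,3], [3,4]

so the chain groups are C_0 ≅ Z^5, C_1 ≅ Z^5.

The boundary map ∂_1: C_1 → C_0 sends each edge [p,q] (with p < q) to q − p.
The resulting 5×5 matrix has rank 4, and its Smith normal form has invariant factors (1,1,1,1).

Computing H_k = (kernel of ∂_k) / (image of ∂_{k+1}):

  H_0: rank C_0 − rank ∂_1 = 5 − 4 = 1, and the invariant factors of ∂_1 are all 1, so H_0 ≅ Z.

(K is a triangulation of the circle S^1.)

H_0 = Z.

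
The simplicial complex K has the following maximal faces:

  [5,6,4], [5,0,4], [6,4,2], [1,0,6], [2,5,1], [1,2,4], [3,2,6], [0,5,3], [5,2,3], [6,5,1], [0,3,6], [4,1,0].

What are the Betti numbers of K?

b_0 = 1, b_1 = 0, b_2 = 0.

Fix the vertex order 0 < 1 < 2 < 3 < 4 < 5 < 6 and write every simplex with vertices in increasing order. Then dim K = 2 and the simplices of K are:

  0-simplices (7): [0], [1], [2], [3], [4], [5], [6]
  1-simplices (18): [0,1], [0,3], [0,4], [0,5], [0,6], [1,2], [1,4], [1,5], [1,6], [2,3], [2,4], [2,5], [2,6], [3,5], [3,6], [4,5], [4,6], [5,6]
  2-simplices (12): [0,1,4], [0,1,6], [0,3,5], [0,3,6], [0,4,5], [1,2,4], [1,2,5], [1,5,6], [2,3,5], [2,3,6], [2,4,6], [4,5,6]

Hence C_0 ≅ Z^7, C_1 ≅ Z^18, C_2 ≅ Z^12.

Boundary ∂_1: C_1 → C_0 sends each edge [p,q] (with p < q) to q − p. For instance
  ∂[1,6] = [6] − [1].
As a 7×18 matrix over Z this has rank 6, with invariant factors (1,1,1,1,1,1).

Boundary ∂_2: C_2 → C_1 acts by ∂[p,q,r] = [q,r] − [p,r] + [p,q]. For instance
  ∂[1,2,5] = [2,5] − [1,5] + [1,2],
  ∂[2,3,6] = [3,6] − [2,6] + [2,3].
The 18×12 boundary matrix has rank 12 and Smith normal form diag(1,1,1,1,1,1,1,1,1,1,1,2).

From H_k ≅ ker(∂_k) / im(∂_{k+1}) we obtain:

  H_0: rank C_0 − rank ∂_1 = 7 − 6 = 1, and the invariant factors of ∂_1 are all 1, so H_0 ≅ Z.
  H_1: rank ker ∂_1 − rank ∂_2 = (18 − 6) − 12 = 0, and ∂_2 has invariant factor 2 > 1, so H_1 ≅ Z/2.
  H_2: rank ker ∂_2 − rank ∂_3 = (12 − 12) − 0 = 0, and there is no ∂_3, so H_2 ≅ 0.

As a check, the Euler characteristic is 7 − 18 + 12 = 1, which agrees with 1 − 0 + 0 = 1.

Hence the Betti numbers are b_0 = 1, b_1 = 0, b_2 = 0.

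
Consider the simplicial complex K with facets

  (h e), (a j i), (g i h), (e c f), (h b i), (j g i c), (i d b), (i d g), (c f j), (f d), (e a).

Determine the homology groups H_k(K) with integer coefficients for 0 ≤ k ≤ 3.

H_0 = Z,  H_1 = Z^3,  H_2 = 0,  H_3 = 0.

Order the vertices as a < b < c < d < e < f < g < h < i < j. Listing each simplex with vertices in this order, K has dimension 3 with simplices:

  0-simplices (10): a, b, c, d, e, f, g, h, i, j
  1-simplices (22): ae, ai, aj, bd, bh, bi, ce, cf, cg, ci, cj, df, dg, di, ef, eh, fj, gh, gi, gj, hi, ij
  2-simplices (11): aij, bdi, bhi, cef, cfj, cgi, cgj, cij, dgi, ghi, gij
  3-simplices (1): cgij

Hence C_0 ≅ Z^10, C_1 ≅ Z^22, C_2 ≅ Z^11, C_3 ≅ Z^1.

∂_1: C_1 → C_0 sends each edge [p,q] (with p < q) to q − p.
The 10×22 boundary matrix has rank 9 and Smith normal form diag(1,1,1,1,1,1,1,1,1).

The boundary map ∂_2: C_2 → C_1 sends each 2-simplex [p,q,r] to [q,r] − [p,r] + [p,q]. For instance
  ∂dgi = gi − di + dg,
  ∂gij = ij − gj + gi.
The 22×11 boundary matrix has rank 10 and Smith normal form diag(1,1,1,1,1,1,1,1,1,1).

Boundary ∂_3: C_3 → C_2 sends each 3-simplex σ to the alternating sum Σ_i (−1)^i (σ with its i-th vertex removed). For instance
  ∂cgij = gij − cij + cgj − cgi.
This gives a 11×1 integer matrix of rank 1; reducing to Smith normal form yields diagonal entries (1).

Computing H_k = (kernel of ∂_k) / (image of ∂_{k+1}):

  H_0: rank C_0 − rank ∂_1 = 10 − 9 = 1, and the invariant factors of ∂_1 are all 1, so H_0 = Z.
  H_1: rank ker ∂_1 − rank ∂_2 = (22 − 9) − 10 = 3, and the invariant factors of ∂_2 are all 1, so H_1 = Z^3.
  H_2: rank ker ∂_2 − rank ∂_3 = (11 − 10) − 1 = 0, and the invariant factors of ∂_3 are all 1, so H_2 = 0.
  H_3: rank ker ∂_3 − rank ∂_4 = (1 − 1) − 0 = 0, and there is no ∂_4, so H_3 = 0.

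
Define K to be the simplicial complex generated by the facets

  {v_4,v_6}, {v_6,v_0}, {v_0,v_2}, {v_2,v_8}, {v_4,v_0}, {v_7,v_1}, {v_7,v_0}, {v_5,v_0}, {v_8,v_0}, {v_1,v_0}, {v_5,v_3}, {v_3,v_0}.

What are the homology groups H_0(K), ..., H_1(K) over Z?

H_0 = Z,  H_1 = Z^4.

Fix the vertex order v_0 < v_1 < v_2 < v_3 < v_4 < v_5 < v_6 < v_7 < v_8 and write every simplex with vertices in increasing order. Then dim K = 1 and the simplices of K are:

  0-simplices (9): [v_0], [v_1], [v_2], [v_3], [v_4], [v_5], [v_6], [v_7], [v_8]
  1-simplices (12): [v_0,v_1], [v_0,v_2], [v_0,v_3], [v_0,v_4], [v_0,v_5], [v_0,v_6], [v_0,v_7], [v_0,v_8], [v_1,v_7], [v_2,v_8], [v_3,v_5], [v_4,v_6]

giving chain groups C_0 ≅ Z^9, C_1 ≅ Z^12.

Boundary ∂_1: C_1 → C_0 sends each edge [p,q] (with p < q) to q − p. For instance
  ∂[v_0,v_7] = [v_7] − [v_0].
The 9×12 boundary matrix has rank 8 and Smith normal form diag(1,1,1,1,1,1,1,1).

Now H_k = ker ∂_k / im ∂_{k+1}, so:

  H_0: rank C_0 − rank ∂_1 = 9 − 8 = 1, and the invariant factors of ∂_1 are all 1, so H_0 = Z.
  H_1: rank ker ∂_1 − rank ∂_2 = (12 − 8) − 0 = 4, and there is no ∂_2, so H_1 = Z^4.

As a check, the Euler characteristic is 9 − 12 = -3, which agrees with 1 − 4 = -3.
(K is a triangulation of a wedge of 4 circles.)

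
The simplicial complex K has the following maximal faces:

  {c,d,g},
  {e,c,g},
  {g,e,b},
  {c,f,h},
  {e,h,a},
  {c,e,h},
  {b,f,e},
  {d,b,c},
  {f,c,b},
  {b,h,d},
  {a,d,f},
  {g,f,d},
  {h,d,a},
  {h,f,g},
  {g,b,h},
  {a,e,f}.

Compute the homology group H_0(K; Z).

H_0 = Z.

Order the vertices as a < b < c < d < e < f < g < h. Listing each simplex with vertices in this order, K has dimension 2 with simplices:

  0-simplices (8): a, b, c, d, e, f, g, h
  1-simplices (24): ad, ae, af, ah, bc, bd, be, bf, bg, bh, cd, ce, cf, cg, ch, df, dg, dh, ef, eg, eh, fg, fh, gh
  2-simplices (16): adf, adh, aef, aeh, bcd, bcf, bdh, bef, beg, bgh, cdg, ceg, ceh, cfh, dfg, fgh

so the chain groups are C_0 ≅ Z^8, C_1 ≅ Z^24, C_2 ≅ Z^16.

The boundary map ∂_1: C_1 → C_0 maps an edge to its endpoints' difference, ∂[p,q] = q − p. For instance
  ∂bg = g − b.
The resulting 8×24 matrix has rank 7, and its Smith normal form has invariant factors (1,1,1,1,1,1,1).

Boundary ∂_2: C_2 → C_1 acts by ∂[p,q,r] = [q,r] − [p,r] + [p,q]. For instance
  ∂dfg = fg − dg + df,
  ∂cfh = fh − ch + cf.
This gives a 24×16 integer matrix of rank 15; reducing to Smith normal form yields diagonal entries (1,1,1,1,1,1,1,1,1,1,1,1,1,1,1).

Reading off H_k = ker ∂_k / im ∂_{k+1}:

  H_0: rank C_0 − rank ∂_1 = 8 − 7 = 1, and the invariant factors of ∂_1 are all 1, so H_0 = Z.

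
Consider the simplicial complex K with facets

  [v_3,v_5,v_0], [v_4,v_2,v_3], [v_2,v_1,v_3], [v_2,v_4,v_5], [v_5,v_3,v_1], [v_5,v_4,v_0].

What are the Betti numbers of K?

b_0 = 1, b_1 = 1, b_2 = 0.

Take the total order v_0 < v_1 < v_2 < v_3 < v_4 < v_5 on the vertex set. Then K (dimension 2) consists of the simplices:

  0-simplices (6): [v_0], [v_1], [v_2], [v_3], [v_4], [v_5]
  1-simplices (12): [v_0,v_3], [v_0,v_4], [v_0,v_5], [v_1,v_2], [v_1,v_3], [v_1,v_5], [v_2,v_3], [v_2,v_4], [v_2,v_5], [v_3,v_4], [v_3,v_5], [v_4,v_5]
  2-simplices (6): [v_0,v_3,v_5], [v_0,v_4,v_5], [v_1,v_2,v_3], [v_1,v_3,v_5], [v_2,v_3,v_4], [v_2,v_4,v_5]

so the chain groups are C_0 ≅ Z^6, C_1 ≅ Z^12, C_2 ≅ Z^6.

Boundary ∂_1: C_1 → C_0 maps an edge to its endpoints' difference, ∂[p,q] = q − p.
The resulting 6×12 matrix has rank 5, and its Smith normal form has invariant factors (1,1,1,1,1).

The boundary map ∂_2: C_2 → C_1 maps a triangle to the signed sum of its edges. For instance
  ∂[v_1,v_3,v_5] = [v_3,v_5] − [v_1,v_5] + [v_1,v_3],
  ∂[v_2,v_3,v_4] = [v_3,v_4] − [v_2,v_4] + [v_2,v_3].
The 12×6 boundary matrix has rank 6 and Smith normal form diag(1,1,1,1,1,1).

Now H_k = ker ∂_k / im ∂_{k+1}, so:

  H_0: rank C_0 − rank ∂_1 = 6 − 5 = 1, and the invariant factors of ∂_1 are all 1, so H_0 = Z.
  H_1: rank ker ∂_1 − rank ∂_2 = (12 − 5) − 6 = 1, and the invariant factors of ∂_2 are all 1, so H_1 = Z.
  H_2: rank ker ∂_2 − rank ∂_3 = (6 − 6) − 0 = 0, and there is no ∂_3, so H_2 = 0.

Hence the Betti numbers are b_0 = 1, b_1 = 1, b_2 = 0.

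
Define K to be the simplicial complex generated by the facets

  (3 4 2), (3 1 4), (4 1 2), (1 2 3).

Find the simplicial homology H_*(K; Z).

We work with the vertex ordering 1 < 2 < 3 < 4. The simplices of K, each written with vertices in increasing order, are:

  0-simplices (4): [1], [2], [3], [4]
  1-simplices (6): [1,2], [1,3], [1,4], [2,3], [2,4], [3,4]
  2-simplices (4): [1,2,3], [1,2,4], [1,3,4], [2,3,4]

Hence C_0 ≅ Z^4, C_1 ≅ Z^6, C_2 ≅ Z^4.

Boundary ∂_1: C_1 → C_0 sends each edge [p,q] (with p < q) to q − p. For instance
  ∂[3,4] = [4] − [3].
This gives a 4×6 integer matrix of rank 3; reducing to Smith normal form yields diagonal entries (1,1,1).

The boundary map ∂_2: C_2 → C_1 acts by ∂[p,q,r] = [q,r] − [p,r] + [p,q]. For instance
  ∂[1,2,4] = [2,4] − [1,4] + [1,2],
  ∂[1,2,3] = [2,3] − [1,3] + [1,2].
As a 6×4 matrix over Z this has rank 3, with invariant factors (1,1,1).

Computing H_k = (kernel of ∂_k) / (image of ∂_{k+1}):

  H_0: rank C_0 − rank ∂_1 = 4 − 3 = 1, and the invariant factors of ∂_1 are all 1, so H_0 = Z.
  H_1: rank ker ∂_1 − rank ∂_2 = (6 − 3) − 3 = 0, and the invariant factors of ∂_2 are all 1, so H_1 = 0.
  H_2: rank ker ∂_2 − rank ∂_3 = (4 − 3) − 0 = 1, and there is no ∂_3, so H_2 = Z.

(K is a triangulation of the 2-sphere S^2.)

H_0 = Z,  H_1 = 0,  H_2 = Z.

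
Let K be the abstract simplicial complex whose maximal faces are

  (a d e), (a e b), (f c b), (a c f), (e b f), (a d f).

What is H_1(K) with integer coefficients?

H_1 = Z.

Order the vertices as a < b < c < d < e < f. Listing each simplex with vertices in this order, K has dimension 2 with simplices:

  0-simplices (6): a, b, c, d, e, f
  1-simplices (12): ab, ac, ad, ae, af, bc, be, bf, cf, de, df, ef
  2-simplices (6): abe, acf, ade, adf, bcf, bef

so the chain groups are C_0 ≅ Z^6, C_1 ≅ Z^12, C_2 ≅ Z^6.

The boundary map ∂_1: C_1 → C_0 sends each edge [p,q] (with p < q) to q − p.
This gives a 6×12 integer matrix of rank 5; reducing to Smith normal form yields diagonal entries (1,1,1,1,1).

Boundary ∂_2: C_2 → C_1 maps a triangle to the signed sum of its edges. For instance
  ∂adf = df − af + ad,
  ∂bef = ef − bf + be.
This gives a 12×6 integer matrix of rank 6; reducing to Smith normal form yields diagonal entries (1,1,1,1,1,1).

From H_k ≅ ker(∂_k) / im(∂_{k+1}) we obtain:

  H_1: rank ker ∂_1 − rank ∂_2 = (12 − 5) − 6 = 1, and the invariant factors of ∂_2 are all 1, so H_1 ≅ Z.

(K is a triangulation of the cylinder S^1 x I.)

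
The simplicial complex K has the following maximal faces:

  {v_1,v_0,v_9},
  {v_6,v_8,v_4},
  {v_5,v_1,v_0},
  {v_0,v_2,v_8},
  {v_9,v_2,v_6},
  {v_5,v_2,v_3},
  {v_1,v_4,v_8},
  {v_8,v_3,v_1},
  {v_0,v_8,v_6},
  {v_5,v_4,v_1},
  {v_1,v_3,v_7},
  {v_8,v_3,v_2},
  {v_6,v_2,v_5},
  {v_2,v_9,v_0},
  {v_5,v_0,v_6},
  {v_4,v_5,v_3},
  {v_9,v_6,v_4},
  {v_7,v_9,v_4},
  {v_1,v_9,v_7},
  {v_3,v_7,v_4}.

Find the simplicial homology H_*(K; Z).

Order the vertices as v_0 < v_1 < v_2 < v_3 < v_4 < v_5 < v_6 < v_7 < v_8 < v_9. Listing each simplex with vertices in this order, K has dimension 2 with simplices:

  0-simplices (10): [v_0], [v_1], [v_2], [v_3], [v_4], [v_5], [v_6], [v_7], [v_8], [v_9]
  1-simplices (30): (30 of them)
  2-simplices (20): (20 of them)

so the chain groups are C_0 ≅ Z^10, C_1 ≅ Z^30, C_2 ≅ Z^20.

∂_1: C_1 → C_0 is given by ∂[p,q] = [q] − [p]. For instance
  ∂[v_1,v_3] = [v_3] − [v_1].
The resulting 10×30 matrix has rank 9, and its Smith normal form has invariant factors (1,1,1,1,1,1,1,1,1).

The boundary map ∂_2: C_2 → C_1 sends each 2-simplex [p,q,r] to [q,r] − [p,r] + [p,q]. For instance
  ∂[v_1,v_7,v_9] = [v_7,v_9] − [v_1,v_9] + [v_1,v_7],
  ∂[v_0,v_6,v_8] = [v_6,v_8] − [v_0,v_8] + [v_0,v_6].
This gives a 30×20 integer matrix of rank 20; reducing to Smith normal form yields diagonal entries (1,1,1,1,1,1,1,1,1,1,1,1,1,1,1,1,1,1,1,2).

From H_k ≅ ker(∂_k) / im(∂_{k+1}) we obtain:

  H_0: rank C_0 − rank ∂_1 = 10 − 9 = 1, and the invariant factors of ∂_1 are all 1, so H_0 = Z.
  H_1: rank ker ∂_1 − rank ∂_2 = (30 − 9) − 20 = 1, and ∂_2 has invariant factor 2 > 1, so H_1 = Z ⊕ Z/2Z.
  H_2: rank ker ∂_2 − rank ∂_3 = (20 − 20) − 0 = 0, and there is no ∂_3, so H_2 = 0.

H_0 = Z,  H_1 = Z ⊕ Z/2Z,  H_2 = 0.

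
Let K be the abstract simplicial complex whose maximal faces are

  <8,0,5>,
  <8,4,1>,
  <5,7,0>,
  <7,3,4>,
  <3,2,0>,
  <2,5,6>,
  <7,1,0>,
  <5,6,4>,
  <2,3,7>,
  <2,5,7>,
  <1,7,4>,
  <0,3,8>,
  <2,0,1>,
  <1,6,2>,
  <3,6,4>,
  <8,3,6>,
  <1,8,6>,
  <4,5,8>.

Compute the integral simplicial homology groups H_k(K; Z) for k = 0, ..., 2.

H_0 = Z,  H_1 = Z ⊕ Z/2,  H_2 = 0.

K has 9 vertices, 27 edges, 18 triangles.
rank ∂_0 = 0, rank ∂_1 = 8 ⇒ b_0 = 9 − 0 − 8 = 1; all invariant factors of ∂_1 are 1 so no torsion. So H_0 ≅ Z.
rank ∂_1 = 8, rank ∂_2 = 18 ⇒ b_1 = 27 − 8 − 18 = 1; ∂_2 has invariant factor(s) [2] giving torsion. So H_1 ≅ Z ⊕ Z/2.
rank ∂_2 = 18, rank ∂_3 = 0 ⇒ b_2 = 18 − 18 − 0 = 0. So H_2 ≅ 0.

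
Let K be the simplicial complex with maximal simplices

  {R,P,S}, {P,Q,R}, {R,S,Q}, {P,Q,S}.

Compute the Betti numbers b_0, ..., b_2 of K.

b_0 = 1, b_1 = 0, b_2 = 1.

Take the total order P < Q < R < S on the vertex set. Then K (dimension 2) consists of the simplices:

  0-simplices (4): P, Q, R, S
  1-simplices (6): PQ, PR, PS, QR, QS, RS
  2-simplices (4): PQR, PQS, PRS, QRS

Hence C_0 ≅ Z^4, C_1 ≅ Z^6, C_2 ≅ Z^4.

The boundary map ∂_1: C_1 → C_0 maps an edge to its endpoints' difference, ∂[p,q] = q − p. For instance
  ∂RS = S − R.
This gives a 4×6 integer matrix of rank 3; reducing to Smith normal form yields diagonal entries (1,1,1).

∂_2: C_2 → C_1 maps a triangle to the signed sum of its edges. For instance
  ∂PQS = QS − PS + PQ,
  ∂PQR = QR − PR + PQ.
This gives a 6×4 integer matrix of rank 3; reducing to Smith normal form yields diagonal entries (1,1,1).

Reading off H_k = ker ∂_k / im ∂_{k+1}:

  H_0: rank C_0 − rank ∂_1 = 4 − 3 = 1, and the invariant factors of ∂_1 are all 1, so H_0 ≅ Z.
  H_1: rank ker ∂_1 − rank ∂_2 = (6 − 3) − 3 = 0, and the invariant factors of ∂_2 are all 1, so H_1 ≅ 0.
  H_2: rank ker ∂_2 − rank ∂_3 = (4 − 3) − 0 = 1, and there is no ∂_3, so H_2 ≅ Z.

Hence the Betti numbers are b_0 = 1, b_1 = 0, b_2 = 1.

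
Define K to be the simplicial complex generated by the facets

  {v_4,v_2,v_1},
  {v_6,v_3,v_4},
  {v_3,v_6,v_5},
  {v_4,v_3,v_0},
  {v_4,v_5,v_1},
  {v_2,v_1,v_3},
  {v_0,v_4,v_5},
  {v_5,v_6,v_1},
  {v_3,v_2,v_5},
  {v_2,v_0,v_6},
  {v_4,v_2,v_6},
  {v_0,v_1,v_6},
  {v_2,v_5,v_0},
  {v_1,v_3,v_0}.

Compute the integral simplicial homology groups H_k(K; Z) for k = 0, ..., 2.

Order the vertices as v_0 < v_1 < v_2 < v_3 < v_4 < v_5 < v_6. Listing each simplex with vertices in this order, K has dimension 2 with simplices:

  0-simplices (7): [v_0], [v_1], [v_2], [v_3], [v_4], [v_5], [v_6]
  1-simplices (21): (21 of them)
  2-simplices (14): (14 of them)

Hence C_0 ≅ Z^7, C_1 ≅ Z^21, C_2 ≅ Z^14.

Boundary ∂_1: C_1 → C_0 maps an edge to its endpoints' difference, ∂[p,q] = q − p.
As a 7×21 matrix over Z this has rank 6, with invariant factors (1,1,1,1,1,1).

Boundary ∂_2: C_2 → C_1 maps a triangle to the signed sum of its edges. For instance
  ∂[v_1,v_5,v_6] = [v_5,v_6] − [v_1,v_6] + [v_1,v_5],
  ∂[v_0,v_4,v_5] = [v_4,v_5] − [v_0,v_5] + [v_0,v_4].
The 21×14 boundary matrix has rank 13 and Smith normal form diag(1,1,1,1,1,1,1,1,1,1,1,1,1).

Now H_k = ker ∂_k / im ∂_{k+1}, so:

  H_0: rank C_0 − rank ∂_1 = 7 − 6 = 1, and the invariant factors of ∂_1 are all 1, so H_0 = Z.
  H_1: rank ker ∂_1 − rank ∂_2 = (21 − 6) − 13 = 2, and the invariant factors of ∂_2 are all 1, so H_1 = Z^2.
  H_2: rank ker ∂_2 − rank ∂_3 = (14 − 13) − 0 = 1, and there is no ∂_3, so H_2 = Z.

As a check, the Euler characteristic is 7 − 21 + 14 = 0, which agrees with 1 − 2 + 1 = 0.

H_0 = Z,  H_1 = Z^2,  H_2 = Z.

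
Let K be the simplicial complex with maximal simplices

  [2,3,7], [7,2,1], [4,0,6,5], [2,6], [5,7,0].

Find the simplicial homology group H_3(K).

Fix the vertex order 0 < 1 < 2 < 3 < 4 < 5 < 6 < 7 and write every simplex with vertices in increasing order. Then dim K = 3 and the simplices of K are:

  0-simplices (8): [0], [1], [2], [3], [4], [5], [6], [7]
  1-simplices (14): [0,4], [0,5], [0,6], [0,7], [1,2], [1,7], [2,3], [2,6], [2,7], [3,7], [4,5], [4,6], [5,6], [5,7]
  2-simplices (7): [0,4,5], [0,4,6], [0,5,6], [0,5,7], [1,2,7], [2,3,7], [4,5,6]
  3-simplices (1): [0,4,5,6]

so the chain groups are C_0 ≅ Z^8, C_1 ≅ Z^14, C_2 ≅ Z^7, C_3 ≅ Z^1.

∂_1: C_1 → C_0 sends each edge [p,q] (with p < q) to q − p.
The 8×14 boundary matrix has rank 7 and Smith normal form diag(1,1,1,1,1,1,1).

∂_2: C_2 → C_1 sends each 2-simplex [p,q,r] to [q,r] − [p,r] + [p,q]. For instance
  ∂[0,4,5] = [4,5] − [0,5] + [0,4],
  ∂[0,5,6] = [5,6] − [0,6] + [0,5].
This gives a 14×7 integer matrix of rank 6; reducing to Smith normal form yields diagonal entries (1,1,1,1,1,1).

Boundary ∂_3: C_3 → C_2 sends each 3-simplex σ to the alternating sum Σ_i (−1)^i (σ with its i-th vertex removed). For instance
  ∂[0,4,5,6] = [4,5,6] − [0,5,6] + [0,4,6] − [0,4,5].
As a 7×1 matrix over Z this has rank 1, with invariant factors (1).

Reading off H_k = ker ∂_k / im ∂_{k+1}:

  H_3: rank ker ∂_3 − rank ∂_4 = (1 − 1) − 0 = 0, and there is no ∂_4, so H_3 ≅ 0.

H_3 ≅ 0.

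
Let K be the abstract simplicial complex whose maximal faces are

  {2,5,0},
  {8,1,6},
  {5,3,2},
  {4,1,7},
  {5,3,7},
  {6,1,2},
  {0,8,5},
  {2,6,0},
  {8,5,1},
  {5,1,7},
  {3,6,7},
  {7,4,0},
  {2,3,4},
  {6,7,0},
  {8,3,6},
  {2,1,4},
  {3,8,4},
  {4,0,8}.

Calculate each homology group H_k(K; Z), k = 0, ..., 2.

K has 9 vertices, 27 edges, 18 triangles.
rank ∂_0 = 0, rank ∂_1 = 8 ⇒ b_0 = 9 − 0 − 8 = 1; all invariant factors of ∂_1 are 1 so no torsion. So H_0 = Z.
rank ∂_1 = 8, rank ∂_2 = 17 ⇒ b_1 = 27 − 8 − 17 = 2; all invariant factors of ∂_2 are 1 so no torsion. So H_1 = Z^2.
rank ∂_2 = 17, rank ∂_3 = 0 ⇒ b_2 = 18 − 17 − 0 = 1. So H_2 = Z.

H_0 = Z,  H_1 = Z^2,  H_2 = Z.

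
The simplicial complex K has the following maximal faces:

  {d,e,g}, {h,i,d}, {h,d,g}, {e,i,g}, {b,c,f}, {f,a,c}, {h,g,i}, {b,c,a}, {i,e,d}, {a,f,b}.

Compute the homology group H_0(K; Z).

Order the vertices as a < b < c < d < e < f < g < h < i. Listing each simplex with vertices in this order, K has dimension 2 with simplices:

  0-simplices (9): a, b, c, d, e, f, g, h, i
  1-simplices (15): ab, ac, af, bc, bf, cf, de, dg, dh, di, eg, ei, gh, gi, hi
  2-simplices (10): abc, abf, acf, bcf, deg, dei, dgh, dhi, egi, ghi

so the chain groups are C_0 ≅ Z^9, C_1 ≅ Z^15, C_2 ≅ Z^10.

∂_1: C_1 → C_0 is given by ∂[p,q] = [q] − [p]. For instance
  ∂dh = h − d.
This gives a 9×15 integer matrix of rank 7; reducing to Smith normal form yields diagonal entries (1,1,1,1,1,1,1).

Boundary ∂_2: C_2 → C_1 sends each 2-simplex [p,q,r] to [q,r] − [p,r] + [p,q]. For instance
  ∂dhi = hi − di + dh,
  ∂dei = ei − di + de.
This gives a 15×10 integer matrix of rank 8; reducing to Smith normal form yields diagonal entries (1,1,1,1,1,1,1,1).

Computing H_k = (kernel of ∂_k) / (image of ∂_{k+1}):

  H_0: rank C_0 − rank ∂_1 = 9 − 7 = 2, and the invariant factors of ∂_1 are all 1, so H_0 = Z^2.

(K is a triangulation of the disjoint union of the 2-sphere S^2 and the 2-sphere S^2.)

H_0 = Z^2.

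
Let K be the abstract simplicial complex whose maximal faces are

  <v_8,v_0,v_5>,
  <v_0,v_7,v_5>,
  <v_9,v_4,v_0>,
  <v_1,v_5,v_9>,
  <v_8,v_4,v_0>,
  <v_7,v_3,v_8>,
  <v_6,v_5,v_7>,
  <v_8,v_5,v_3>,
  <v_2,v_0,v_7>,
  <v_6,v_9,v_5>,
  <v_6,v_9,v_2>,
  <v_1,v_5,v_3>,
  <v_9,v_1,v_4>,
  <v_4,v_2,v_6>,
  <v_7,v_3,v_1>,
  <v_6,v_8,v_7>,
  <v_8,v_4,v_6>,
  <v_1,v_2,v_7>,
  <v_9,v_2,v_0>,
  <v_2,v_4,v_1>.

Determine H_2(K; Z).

Fix the vertex order v_0 < v_1 < v_2 < v_3 < v_4 < v_5 < v_6 < v_7 < v_8 < v_9 and write every simplex with vertices in increasing order. Then dim K = 2 and the simplices of K are:

  0-simplices (10): [v_0], [v_1], [v_2], [v_3], [v_4], [v_5], [v_6], [v_7], [v_8], [v_9]
  1-simplices (30): (30 of them)
  2-simplices (20): (20 of them)

Hence C_0 ≅ Z^10, C_1 ≅ Z^30, C_2 ≅ Z^20.

∂_1: C_1 → C_0 sends each edge [p,q] (with p < q) to q − p. For instance
  ∂[v_3,v_8] = [v_8] − [v_3].
The 10×30 boundary matrix has rank 9 and Smith normal form diag(1,1,1,1,1,1,1,1,1).

∂_2: C_2 → C_1 acts by ∂[p,q,r] = [q,r] − [p,r] + [p,q]. For instance
  ∂[v_2,v_6,v_9] = [v_6,v_9] − [v_2,v_9] + [v_2,v_6],
  ∂[v_1,v_3,v_5] = [v_3,v_5] − [v_1,v_5] + [v_1,v_3].
The resulting 30×20 matrix has rank 20, and its Smith normal form has invariant factors (1,1,1,1,1,1,1,1,1,1,1,1,1,1,1,1,1,1,1,2).

From H_k ≅ ker(∂_k) / im(∂_{k+1}) we obtain:

  H_2: rank ker ∂_2 − rank ∂_3 = (20 − 20) − 0 = 0, and there is no ∂_3, so H_2 ≅ 0.

H_2 ≅ 0.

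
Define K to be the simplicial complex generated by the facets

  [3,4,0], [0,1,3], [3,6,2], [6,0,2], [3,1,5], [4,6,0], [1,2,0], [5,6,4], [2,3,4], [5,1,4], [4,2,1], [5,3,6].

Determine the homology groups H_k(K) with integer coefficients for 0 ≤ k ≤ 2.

We work with the vertex ordering 0 < 1 < 2 < 3 < 4 < 5 < 6. The simplices of K, each written with vertices in increasing order, are:

  0-simplices (7): [0], [1], [2], [3], [4], [5], [6]
  1-simplices (18): [0,1], [0,2], [0,3], [0,4], [0,6], [1,2], [1,3], [1,4], [1,5], [2,3], [2,4], [2,6], [3,4], [3,5], [3,6], [4,5], [4,6], [5,6]
  2-simplices (12): [0,1,2], [0,1,3], [0,2,6], [0,3,4], [0,4,6], [1,2,4], [1,3,5], [1,4,5], [2,3,4], [2,3,6], [3,5,6], [4,5,6]

so the chain groups are C_0 ≅ Z^7, C_1 ≅ Z^18, C_2 ≅ Z^12.

Boundary ∂_1: C_1 → C_0 sends each edge [p,q] (with p < q) to q − p.
As a 7×18 matrix over Z this has rank 6, with invariant factors (1,1,1,1,1,1).

∂_2: C_2 → C_1 acts by ∂[p,q,r] = [q,r] − [p,r] + [p,q]. For instance
  ∂[2,3,6] = [3,6] − [2,6] + [2,3],
  ∂[1,4,5] = [4,5] − [1,5] + [1,4].
This gives a 18×12 integer matrix of rank 12; reducing to Smith normal form yields diagonal entries (1,1,1,1,1,1,1,1,1,1,1,2).

From H_k ≅ ker(∂_k) / im(∂_{k+1}) we obtain:

  H_0: rank C_0 − rank ∂_1 = 7 − 6 = 1, and the invariant factors of ∂_1 are all 1, so H_0 = Z.
  H_1: rank ker ∂_1 − rank ∂_2 = (18 − 6) − 12 = 0, and ∂_2 has invariant factor 2 > 1, so H_1 = Z/2.
  H_2: rank ker ∂_2 − rank ∂_3 = (12 − 12) − 0 = 0, and there is no ∂_3, so H_2 = 0.

As a check, the Euler characteristic is 7 − 18 + 12 = 1, which agrees with 1 − 0 + 0 = 1.
(K is a triangulation of the real projective plane RP^2.)

H_0 ≅ Z,  H_1 ≅ Z/2,  H_2 = 0.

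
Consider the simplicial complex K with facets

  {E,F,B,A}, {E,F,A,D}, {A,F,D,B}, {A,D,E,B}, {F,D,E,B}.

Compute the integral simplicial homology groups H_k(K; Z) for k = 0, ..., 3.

H_0 ≅ Z,  H_1 = 0,  H_2 = 0,  H_3 ≅ Z.

Take the total order A < B < D < E < F on the vertex set. Then K (dimension 3) consists of the simplices:

  0-simplices (5): A, B, D, E, F
  1-simplices (10): AB, AD, AE, AF, BD, BE, BF, DE, DF, EF
  2-simplices (10): ABD, ABE, ABF, ADE, ADF, AEF, BDE, BDF, BEF, DEF
  3-simplices (5): ABDE, ABDF, ABEF, ADEF, BDEF

giving chain groups C_0 ≅ Z^5, C_1 ≅ Z^10, C_2 ≅ Z^10, C_3 ≅ Z^5.

∂_1: C_1 → C_0 sends each edge [p,q] (with p < q) to q − p. For instance
  ∂AF = F − A.
This gives a 5×10 integer matrix of rank 4; reducing to Smith normal form yields diagonal entries (1,1,1,1).

The boundary map ∂_2: C_2 → C_1 maps a triangle to the signed sum of its edges. For instance
  ∂ABE = BE − AE + AB,
  ∂AEF = EF − AF + AE.
This gives a 10×10 integer matrix of rank 6; reducing to Smith normal form yields diagonal entries (1,1,1,1,1,1).

∂_3: C_3 → C_2 sends each 3-simplex σ to the alternating sum Σ_i (−1)^i (σ with its i-th vertex removed). For instance
  ∂ABEF = BEF − AEF + ABF − ABE,
  ∂ABDF = BDF − ADF + ABF − ABD.
As a 10×5 matrix over Z this has rank 4, with invariant factors (1,1,1,1).

Reading off H_k = ker ∂_k / im ∂_{k+1}:

  H_0: rank C_0 − rank ∂_1 = 5 − 4 = 1, and the invariant factors of ∂_1 are all 1, so H_0 = Z.
  H_1: rank ker ∂_1 − rank ∂_2 = (10 − 4) − 6 = 0, and the invariant factors of ∂_2 are all 1, so H_1 = 0.
  H_2: rank ker ∂_2 − rank ∂_3 = (10 − 6) − 4 = 0, and the invariant factors of ∂_3 are all 1, so H_2 = 0.
  H_3: rank ker ∂_3 − rank ∂_4 = (5 − 4) − 0 = 1, and there is no ∂_4, so H_3 = Z.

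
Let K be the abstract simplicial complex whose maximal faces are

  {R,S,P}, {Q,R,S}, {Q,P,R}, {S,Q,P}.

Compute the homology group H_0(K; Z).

We work with the vertex ordering P < Q < R < S. The simplices of K, each written with vertices in increasing order, are:

  0-simplices (4): P, Q, R, S
  1-simplices (6): PQ, PR, PS, QR, QS, RS
  2-simplices (4): PQR, PQS, PRS, QRS

Hence C_0 ≅ Z^4, C_1 ≅ Z^6, C_2 ≅ Z^4.

Boundary ∂_1: C_1 → C_0 sends each edge [p,q] (with p < q) to q − p.
The 4×6 boundary matrix has rank 3 and Smith normal form diag(1,1,1).

∂_2: C_2 → C_1 acts by ∂[p,q,r] = [q,r] − [p,r] + [p,q]. For instance
  ∂PQS = QS − PS + PQ,
  ∂QRS = RS − QS + QR.
As a 6×4 matrix over Z this has rank 3, with invariant factors (1,1,1).

Now H_k = ker ∂_k / im ∂_{k+1}, so:

  H_0: rank C_0 − rank ∂_1 = 4 − 3 = 1, and the invariant factors of ∂_1 are all 1, so H_0 = Z.

(K is a triangulation of the 2-sphere S^2.)

H_0 = Z.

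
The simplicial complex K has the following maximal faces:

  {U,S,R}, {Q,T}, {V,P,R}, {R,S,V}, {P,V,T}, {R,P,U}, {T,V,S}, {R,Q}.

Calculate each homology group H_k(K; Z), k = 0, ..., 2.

H_0 ≅ Z,  H_1 ≅ Z,  H_2 = 0.

Take the total order P < Q < R < S < T < U < V on the vertex set. Then K (dimension 2) consists of the simplices:

  0-simplices (7): P, Q, R, S, T, U, V
  1-simplices (13): PR, PT, PU, PV, QR, QT, RS, RU, RV, ST, SU, SV, TV
  2-simplices (6): PRU, PRV, PTV, RSU, RSV, STV

giving chain groups C_0 ≅ Z^7, C_1 ≅ Z^13, C_2 ≅ Z^6.

∂_1: C_1 → C_0 sends each edge [p,q] (with p < q) to q − p.
This gives a 7×13 integer matrix of rank 6; reducing to Smith normal form yields diagonal entries (1,1,1,1,1,1).

The boundary map ∂_2: C_2 → C_1 acts by ∂[p,q,r] = [q,r] − [p,r] + [p,q]. For instance
  ∂RSU = SU − RU + RS,
  ∂PRU = RU − PU + PR.
The 13×6 boundary matrix has rank 6 and Smith normal form diag(1,1,1,1,1,1).

From H_k ≅ ker(∂_k) / im(∂_{k+1}) we obtain:

  H_0: rank C_0 − rank ∂_1 = 7 − 6 = 1, and the invariant factors of ∂_1 are all 1, so H_0 = Z.
  H_1: rank ker ∂_1 − rank ∂_2 = (13 − 6) − 6 = 1, and the invariant factors of ∂_2 are all 1, so H_1 = Z.
  H_2: rank ker ∂_2 − rank ∂_3 = (6 − 6) − 0 = 0, and there is no ∂_3, so H_2 = 0.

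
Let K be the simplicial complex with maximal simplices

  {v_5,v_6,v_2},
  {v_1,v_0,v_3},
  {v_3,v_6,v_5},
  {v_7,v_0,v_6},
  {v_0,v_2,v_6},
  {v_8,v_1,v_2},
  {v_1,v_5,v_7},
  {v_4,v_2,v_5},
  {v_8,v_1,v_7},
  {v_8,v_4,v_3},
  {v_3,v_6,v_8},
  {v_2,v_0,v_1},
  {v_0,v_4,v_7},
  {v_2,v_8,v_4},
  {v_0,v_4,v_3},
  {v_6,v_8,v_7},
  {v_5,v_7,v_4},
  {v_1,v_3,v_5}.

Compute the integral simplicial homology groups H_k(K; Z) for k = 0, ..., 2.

H_0 = Z,  H_1 = Z^2,  H_2 = Z.

Fix the vertex order v_0 < v_1 < v_2 < v_3 < v_4 < v_5 < v_6 < v_7 < v_8 and write every simplex with vertices in increasing order. Then dim K = 2 and the simplices of K are:

  0-simplices (9): [v_0], [v_1], [v_2], [v_3], [v_4], [v_5], [v_6], [v_7], [v_8]
  1-simplices (27): (27 of them)
  2-simplices (18): (18 of them)

giving chain groups C_0 ≅ Z^9, C_1 ≅ Z^27, C_2 ≅ Z^18.

∂_1: C_1 → C_0 sends each edge [p,q] (with p < q) to q − p.
This gives a 9×27 integer matrix of rank 8; reducing to Smith normal form yields diagonal entries (1,1,1,1,1,1,1,1).

∂_2: C_2 → C_1 sends each 2-simplex [p,q,r] to [q,r] − [p,r] + [p,q]. For instance
  ∂[v_0,v_2,v_6] = [v_2,v_6] − [v_0,v_6] + [v_0,v_2],
  ∂[v_1,v_5,v_7] = [v_5,v_7] − [v_1,v_7] + [v_1,v_5].
As a 27×18 matrix over Z this has rank 17, with invariant factors (1,1,1,1,1,1,1,1,1,1,1,1,1,1,1,1,1).

Computing H_k = (kernel of ∂_k) / (image of ∂_{k+1}):

  H_0: rank C_0 − rank ∂_1 = 9 − 8 = 1, and the invariant factors of ∂_1 are all 1, so H_0 ≅ Z.
  H_1: rank ker ∂_1 − rank ∂_2 = (27 − 8) − 17 = 2, and the invariant factors of ∂_2 are all 1, so H_1 ≅ Z^2.
  H_2: rank ker ∂_2 − rank ∂_3 = (18 − 17) − 0 = 1, and there is no ∂_3, so H_2 ≅ Z.

(K is a triangulation of the torus T^2.)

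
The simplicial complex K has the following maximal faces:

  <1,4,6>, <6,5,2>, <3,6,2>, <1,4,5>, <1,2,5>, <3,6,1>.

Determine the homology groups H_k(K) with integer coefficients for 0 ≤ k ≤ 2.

H_0 = Z,  H_1 = Z,  H_2 = 0.

Take the total order 1 < 2 < 3 < 4 < 5 < 6 on the vertex set. Then K (dimension 2) consists of the simplices:

  0-simplices (6): [1], [2], [3], [4], [5], [6]
  1-simplices (12): [1,2], [1,3], [1,4], [1,5], [1,6], [2,3], [2,5], [2,6], [3,6], [4,5], [4,6], [5,6]
  2-simplices (6): [1,2,5], [1,3,6], [1,4,5], [1,4,6], [2,3,6], [2,5,6]

Hence C_0 ≅ Z^6, C_1 ≅ Z^12, C_2 ≅ Z^6.

∂_1: C_1 → C_0 maps an edge to its endpoints' difference, ∂[p,q] = q − p. For instance
  ∂[1,5] = [5] − [1].
As a 6×12 matrix over Z this has rank 5, with invariant factors (1,1,1,1,1).

Boundary ∂_2: C_2 → C_1 maps a triangle to the signed sum of its edges. For instance
  ∂[2,3,6] = [3,6] − [2,6] + [2,3],
  ∂[1,4,5] = [4,5] − [1,5] + [1,4].
This gives a 12×6 integer matrix of rank 6; reducing to Smith normal form yields diagonal entries (1,1,1,1,1,1).

Computing H_k = (kernel of ∂_k) / (image of ∂_{k+1}):

  H_0: rank C_0 − rank ∂_1 = 6 − 5 = 1, and the invariant factors of ∂_1 are all 1, so H_0 ≅ Z.
  H_1: rank ker ∂_1 − rank ∂_2 = (12 − 5) − 6 = 1, and the invariant factors of ∂_2 are all 1, so H_1 ≅ Z.
  H_2: rank ker ∂_2 − rank ∂_3 = (6 − 6) − 0 = 0, and there is no ∂_3, so H_2 ≅ 0.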